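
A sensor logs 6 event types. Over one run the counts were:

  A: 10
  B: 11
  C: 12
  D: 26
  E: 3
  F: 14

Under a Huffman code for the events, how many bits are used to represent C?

3

Build the tree from the bottom:
combine E(3), A(10) → 13
combine B(11), C(12) → 23
combine 13, F(14) → 27
combine 23, D(26) → 49
combine 27, 49 → 76
C's leaf is at depth 3, giving a 3-bit codeword.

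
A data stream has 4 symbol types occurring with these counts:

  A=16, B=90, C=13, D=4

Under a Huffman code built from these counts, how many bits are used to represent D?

3

Build the tree from the bottom:
combine D(4), C(13) → 17
combine A(16), 17 → 33
combine 33, B(90) → 123
The subtree containing D is merged 3 times, so code length = 3.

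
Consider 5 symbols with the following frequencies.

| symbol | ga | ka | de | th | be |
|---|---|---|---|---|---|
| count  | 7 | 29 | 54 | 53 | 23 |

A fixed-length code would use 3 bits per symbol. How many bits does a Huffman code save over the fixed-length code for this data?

136

Fixed-length: 3 bits × 166 symbols = 498 bits.
Huffman merges:
ga(7) + be(23) → 30
ka(29) + 30 → 59
th(53) + de(54) → 107
59 + 107 → 166
Huffman total = 30 + 59 + 107 + 166 = 362 bits.
Saving = 498 − 362 = 136 bits.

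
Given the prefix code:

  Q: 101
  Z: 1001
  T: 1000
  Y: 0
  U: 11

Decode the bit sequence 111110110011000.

UUQZT

Read left to right; each codeword is recognised as soon as it completes (prefix code):
  11→U | 11→U | 101→Q | 1001→Z | 1000→T
Decoded message: UUQZT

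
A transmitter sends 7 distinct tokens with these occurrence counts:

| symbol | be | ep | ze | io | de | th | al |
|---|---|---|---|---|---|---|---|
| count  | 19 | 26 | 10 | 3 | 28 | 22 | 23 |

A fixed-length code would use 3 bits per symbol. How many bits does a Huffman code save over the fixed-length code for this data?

Fixed-length: 3 bits × 131 symbols = 393 bits.
Huffman merges:
merge io(3) and ze(10): 13
merge 13 and be(19): 32
merge th(22) and al(23): 45
merge ep(26) and de(28): 54
merge 32 and 45: 77
merge 54 and 77: 131
Huffman total = 13 + 32 + 45 + 54 + 77 + 131 = 352 bits.
Saving = 393 − 352 = 41 bits.

41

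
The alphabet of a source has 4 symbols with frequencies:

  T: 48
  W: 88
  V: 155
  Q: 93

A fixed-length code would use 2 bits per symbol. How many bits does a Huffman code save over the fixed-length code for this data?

19

Fixed-length: 2 bits × 384 symbols = 768 bits.
Huffman merges:
combine T(48), W(88) → 136
combine Q(93), 136 → 229
combine V(155), 229 → 384
Huffman total = 136 + 229 + 384 = 749 bits.
Saving = 768 − 749 = 19 bits.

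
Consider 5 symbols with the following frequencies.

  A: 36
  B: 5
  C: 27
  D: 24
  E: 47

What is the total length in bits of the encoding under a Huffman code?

307

Greedily combine the two least-frequent nodes:
B(5) + D(24) → 29
C(27) + 29 → 56
A(36) + E(47) → 83
56 + 83 → 139
The encoded length is the sum of every internal node's weight: 29 + 56 + 83 + 139 = 307 bits.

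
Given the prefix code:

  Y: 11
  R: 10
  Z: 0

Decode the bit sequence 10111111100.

Read left to right; each codeword is recognised as soon as it completes (prefix code):
  10→R | 11→Y | 11→Y | 11→Y | 10→R | 0→Z
Decoded message: RYYYRZ

RYYYRZ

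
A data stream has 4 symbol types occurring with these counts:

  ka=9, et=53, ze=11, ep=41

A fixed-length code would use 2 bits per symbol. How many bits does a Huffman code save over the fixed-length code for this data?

Fixed-length: 2 bits × 114 symbols = 228 bits.
Huffman merges:
ka(9) + ze(11) → 20
20 + ep(41) → 61
et(53) + 61 → 114
Huffman total = 20 + 61 + 114 = 195 bits.
Saving = 228 − 195 = 33 bits.

33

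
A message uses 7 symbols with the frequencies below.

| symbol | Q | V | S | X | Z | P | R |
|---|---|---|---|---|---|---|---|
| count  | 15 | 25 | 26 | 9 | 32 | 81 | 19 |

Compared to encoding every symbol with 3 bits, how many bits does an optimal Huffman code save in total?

Fixed-length: 3 bits × 207 symbols = 621 bits.
Huffman merges:
X(9) + Q(15) → 24
R(19) + 24 → 43
V(25) + S(26) → 51
Z(32) + 43 → 75
51 + 75 → 126
P(81) + 126 → 207
Huffman total = 24 + 43 + 51 + 75 + 126 + 207 = 526 bits.
Saving = 621 − 526 = 95 bits.

95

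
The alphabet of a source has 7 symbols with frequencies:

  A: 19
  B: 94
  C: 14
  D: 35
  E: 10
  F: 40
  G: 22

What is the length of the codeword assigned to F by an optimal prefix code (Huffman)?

3

Huffman merges, smallest pair first:
combine E(10), C(14) → 24
combine A(19), G(22) → 41
combine 24, D(35) → 59
combine F(40), 41 → 81
combine 59, 81 → 140
combine B(94), 140 → 234
F's leaf is at depth 3, giving a 3-bit codeword.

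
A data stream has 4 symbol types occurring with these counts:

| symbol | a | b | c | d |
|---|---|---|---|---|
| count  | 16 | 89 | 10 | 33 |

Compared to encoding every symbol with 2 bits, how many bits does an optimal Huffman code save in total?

63

Fixed-length: 2 bits × 148 symbols = 296 bits.
Huffman merges:
c(10) + a(16) → 26
26 + d(33) → 59
59 + b(89) → 148
Huffman total = 26 + 59 + 148 = 233 bits.
Saving = 296 − 233 = 63 bits.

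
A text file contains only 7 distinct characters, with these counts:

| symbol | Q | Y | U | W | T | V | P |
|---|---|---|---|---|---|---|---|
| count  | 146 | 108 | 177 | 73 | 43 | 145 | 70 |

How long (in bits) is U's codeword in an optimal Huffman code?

Repeatedly merge the two smallest:
merge T(43) and P(70): 113
merge W(73) and Y(108): 181
merge 113 and V(145): 258
merge Q(146) and U(177): 323
merge 181 and 258: 439
merge 323 and 439: 762
The subtree containing U is merged 2 times, so code length = 2.

2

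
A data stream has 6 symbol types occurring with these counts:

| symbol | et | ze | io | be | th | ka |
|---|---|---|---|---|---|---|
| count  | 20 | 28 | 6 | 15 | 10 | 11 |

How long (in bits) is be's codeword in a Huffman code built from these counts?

Repeatedly merge the two smallest:
combine io(6), th(10) → 16
combine ka(11), be(15) → 26
combine 16, et(20) → 36
combine 26, ze(28) → 54
combine 36, 54 → 90
The subtree containing be is merged 3 times, so code length = 3.

3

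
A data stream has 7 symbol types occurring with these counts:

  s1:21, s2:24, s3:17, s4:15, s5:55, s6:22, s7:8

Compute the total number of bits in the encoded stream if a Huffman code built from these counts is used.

430

Build the Huffman tree bottom-up:
merge s7(8) and s4(15): 23
merge s3(17) and s1(21): 38
merge s6(22) and 23: 45
merge s2(24) and 38: 62
merge 45 and s5(55): 100
merge 62 and 100: 162
Each symbol's bit-cost is frequency × depth; summing gives 430 bits (equivalently 23 + 38 + 45 + 62 + 100 + 162).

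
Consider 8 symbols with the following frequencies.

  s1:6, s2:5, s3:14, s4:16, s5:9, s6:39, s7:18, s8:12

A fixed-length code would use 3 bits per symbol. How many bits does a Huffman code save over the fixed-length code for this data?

28

Fixed-length: 3 bits × 119 symbols = 357 bits.
Huffman merges:
merge s2(5) and s1(6): 11
merge s5(9) and 11: 20
merge s8(12) and s3(14): 26
merge s4(16) and s7(18): 34
merge 20 and 26: 46
merge 34 and s6(39): 73
merge 46 and 73: 119
Huffman total = 11 + 20 + 26 + 34 + 46 + 73 + 119 = 329 bits.
Saving = 357 − 329 = 28 bits.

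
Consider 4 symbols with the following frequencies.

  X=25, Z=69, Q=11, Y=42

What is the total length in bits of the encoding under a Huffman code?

Merge the two smallest weights repeatedly:
combine Q(11), X(25) → 36
combine 36, Y(42) → 78
combine Z(69), 78 → 147
The encoded length is the sum of every internal node's weight: 36 + 78 + 147 = 261 bits.

261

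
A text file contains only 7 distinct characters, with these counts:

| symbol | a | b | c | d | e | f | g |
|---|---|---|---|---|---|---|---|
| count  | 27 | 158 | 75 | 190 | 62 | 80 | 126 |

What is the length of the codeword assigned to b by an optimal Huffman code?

2

Huffman merges, smallest pair first:
combine a(27), e(62) → 89
combine c(75), f(80) → 155
combine 89, g(126) → 215
combine 155, b(158) → 313
combine d(190), 215 → 405
combine 313, 405 → 718
b's leaf is at depth 2, giving a 2-bit codeword.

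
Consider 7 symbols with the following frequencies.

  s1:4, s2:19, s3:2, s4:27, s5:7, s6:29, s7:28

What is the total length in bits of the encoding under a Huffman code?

Greedily combine the two least-frequent nodes:
combine s3(2), s1(4) → 6
combine 6, s5(7) → 13
combine 13, s2(19) → 32
combine s4(27), s7(28) → 55
combine s6(29), 32 → 61
combine 55, 61 → 116
The encoded length is the sum of every internal node's weight: 6 + 13 + 32 + 55 + 61 + 116 = 283 bits.

283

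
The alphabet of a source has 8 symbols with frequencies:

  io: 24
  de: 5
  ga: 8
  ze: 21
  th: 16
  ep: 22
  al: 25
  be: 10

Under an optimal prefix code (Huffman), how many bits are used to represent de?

5

Repeatedly merge the two smallest:
de(5) + ga(8) → 13
be(10) + 13 → 23
th(16) + ze(21) → 37
ep(22) + 23 → 45
io(24) + al(25) → 49
37 + 45 → 82
49 + 82 → 131
The subtree containing de is merged 5 times, so code length = 5.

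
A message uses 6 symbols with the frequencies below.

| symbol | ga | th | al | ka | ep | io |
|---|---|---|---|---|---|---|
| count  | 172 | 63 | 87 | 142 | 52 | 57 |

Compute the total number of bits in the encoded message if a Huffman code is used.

Greedily combine the two least-frequent nodes:
ep(52) + io(57) → 109
th(63) + al(87) → 150
109 + ka(142) → 251
150 + ga(172) → 322
251 + 322 → 573
Total encoded bits = sum of merged weights = 109 + 150 + 251 + 322 + 573 = 1405.

1405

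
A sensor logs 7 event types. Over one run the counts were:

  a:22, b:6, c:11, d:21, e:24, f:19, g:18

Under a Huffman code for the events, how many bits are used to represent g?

3

Build the tree from the bottom:
merge b(6) and c(11): 17
merge 17 and g(18): 35
merge f(19) and d(21): 40
merge a(22) and e(24): 46
merge 35 and 40: 75
merge 46 and 75: 121
The subtree containing g is merged 3 times, so code length = 3.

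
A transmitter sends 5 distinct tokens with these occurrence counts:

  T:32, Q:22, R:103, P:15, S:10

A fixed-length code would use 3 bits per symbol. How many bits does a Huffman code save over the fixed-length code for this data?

213

Fixed-length: 3 bits × 182 symbols = 546 bits.
Huffman merges:
combine S(10), P(15) → 25
combine Q(22), 25 → 47
combine T(32), 47 → 79
combine 79, R(103) → 182
Huffman total = 25 + 47 + 79 + 182 = 333 bits.
Saving = 546 − 333 = 213 bits.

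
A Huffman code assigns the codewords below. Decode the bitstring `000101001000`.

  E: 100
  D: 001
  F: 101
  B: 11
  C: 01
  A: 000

Read left to right; each codeword is recognised as soon as it completes (prefix code):
  000→A | 101→F | 001→D | 000→A
Decoded message: AFDA

AFDA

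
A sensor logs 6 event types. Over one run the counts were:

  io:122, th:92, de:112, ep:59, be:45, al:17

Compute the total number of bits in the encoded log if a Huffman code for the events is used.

1077

Merge the two smallest weights repeatedly:
al(17) + be(45) → 62
ep(59) + 62 → 121
th(92) + de(112) → 204
121 + io(122) → 243
204 + 243 → 447
Total encoded bits = sum of merged weights = 62 + 121 + 204 + 243 + 447 = 1077.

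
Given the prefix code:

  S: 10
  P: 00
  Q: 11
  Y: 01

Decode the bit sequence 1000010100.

SPYYP

Read left to right; each codeword is recognised as soon as it completes (prefix code):
  10→S | 00→P | 01→Y | 01→Y | 00→P
Decoded message: SPYYP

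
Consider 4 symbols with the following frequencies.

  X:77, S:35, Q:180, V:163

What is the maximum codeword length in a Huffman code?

3

Merge the two lowest-weight nodes at each step:
S(35) + X(77) → 112
112 + V(163) → 275
Q(180) + 275 → 455
Maximum depth reached is 3.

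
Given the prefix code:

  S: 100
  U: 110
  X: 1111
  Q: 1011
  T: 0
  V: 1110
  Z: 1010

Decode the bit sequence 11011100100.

Read left to right; each codeword is recognised as soon as it completes (prefix code):
  110→U | 1110→V | 0→T | 100→S
Decoded message: UVTS

UVTS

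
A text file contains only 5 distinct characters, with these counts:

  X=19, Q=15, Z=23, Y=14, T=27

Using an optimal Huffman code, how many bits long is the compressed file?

225

Merge the two smallest weights repeatedly:
combine Y(14), Q(15) → 29
combine X(19), Z(23) → 42
combine T(27), 29 → 56
combine 42, 56 → 98
Total encoded bits = sum of merged weights = 29 + 42 + 56 + 98 = 225.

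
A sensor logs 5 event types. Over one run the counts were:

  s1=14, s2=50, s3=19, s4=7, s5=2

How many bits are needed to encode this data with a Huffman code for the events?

166

Merge the two smallest weights repeatedly:
combine s5(2), s4(7) → 9
combine 9, s1(14) → 23
combine s3(19), 23 → 42
combine 42, s2(50) → 92
Each symbol's bit-cost is frequency × depth; summing gives 166 bits (equivalently 9 + 23 + 42 + 92).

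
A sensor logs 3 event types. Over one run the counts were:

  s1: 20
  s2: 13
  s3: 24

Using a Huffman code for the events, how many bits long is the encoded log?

Merge the two smallest weights repeatedly:
s2(13) + s1(20) → 33
s3(24) + 33 → 57
The encoded length is the sum of every internal node's weight: 33 + 57 = 90 bits.

90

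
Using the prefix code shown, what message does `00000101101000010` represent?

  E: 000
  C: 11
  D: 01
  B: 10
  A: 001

EADBBEB

Read left to right; each codeword is recognised as soon as it completes (prefix code):
  000→E | 001→A | 01→D | 10→B | 10→B | 000→E | 10→B
Decoded message: EADBBEB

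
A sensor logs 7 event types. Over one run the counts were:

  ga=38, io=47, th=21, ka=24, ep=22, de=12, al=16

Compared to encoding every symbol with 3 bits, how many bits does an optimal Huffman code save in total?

Fixed-length: 3 bits × 180 symbols = 540 bits.
Huffman merges:
merge de(12) and al(16): 28
merge th(21) and ep(22): 43
merge ka(24) and 28: 52
merge ga(38) and 43: 81
merge io(47) and 52: 99
merge 81 and 99: 180
Huffman total = 28 + 43 + 52 + 81 + 99 + 180 = 483 bits.
Saving = 540 − 483 = 57 bits.

57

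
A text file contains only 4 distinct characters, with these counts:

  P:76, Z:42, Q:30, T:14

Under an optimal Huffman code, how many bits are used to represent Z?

Huffman merges, smallest pair first:
T(14) + Q(30) → 44
Z(42) + 44 → 86
P(76) + 86 → 162
Z's leaf is at depth 2, giving a 2-bit codeword.

2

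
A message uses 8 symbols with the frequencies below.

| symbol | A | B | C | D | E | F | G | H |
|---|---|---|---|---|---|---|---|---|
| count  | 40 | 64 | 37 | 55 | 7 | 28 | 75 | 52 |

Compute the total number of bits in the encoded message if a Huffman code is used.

1034

Greedily combine the two least-frequent nodes:
merge E(7) and F(28): 35
merge 35 and C(37): 72
merge A(40) and H(52): 92
merge D(55) and B(64): 119
merge 72 and G(75): 147
merge 92 and 119: 211
merge 147 and 211: 358
The encoded length is the sum of every internal node's weight: 35 + 72 + 92 + 119 + 147 + 211 + 358 = 1034 bits.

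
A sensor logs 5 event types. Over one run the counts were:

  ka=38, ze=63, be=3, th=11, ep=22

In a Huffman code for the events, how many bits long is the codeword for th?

4

Build the tree from the bottom:
merge be(3) and th(11): 14
merge 14 and ep(22): 36
merge 36 and ka(38): 74
merge ze(63) and 74: 137
The subtree containing th is merged 4 times, so code length = 4.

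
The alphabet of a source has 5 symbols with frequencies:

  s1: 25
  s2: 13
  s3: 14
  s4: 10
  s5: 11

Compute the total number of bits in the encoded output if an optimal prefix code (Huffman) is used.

167

Greedily combine the two least-frequent nodes:
s4(10) + s5(11) → 21
s2(13) + s3(14) → 27
21 + s1(25) → 46
27 + 46 → 73
The encoded length is the sum of every internal node's weight: 21 + 27 + 46 + 73 = 167 bits.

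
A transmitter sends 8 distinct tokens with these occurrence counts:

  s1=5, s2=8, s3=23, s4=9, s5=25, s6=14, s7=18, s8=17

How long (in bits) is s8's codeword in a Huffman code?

Repeatedly merge the two smallest:
merge s1(5) and s2(8): 13
merge s4(9) and 13: 22
merge s6(14) and s8(17): 31
merge s7(18) and 22: 40
merge s3(23) and s5(25): 48
merge 31 and 40: 71
merge 48 and 71: 119
s8's leaf is at depth 3, giving a 3-bit codeword.

3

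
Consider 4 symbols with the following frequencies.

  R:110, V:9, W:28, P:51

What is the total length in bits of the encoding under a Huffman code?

Build the Huffman tree bottom-up:
merge V(9) and W(28): 37
merge 37 and P(51): 88
merge 88 and R(110): 198
The encoded length is the sum of every internal node's weight: 37 + 88 + 198 = 323 bits.

323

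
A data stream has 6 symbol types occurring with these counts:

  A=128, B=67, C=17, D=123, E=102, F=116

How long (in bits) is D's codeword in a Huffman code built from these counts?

2

Huffman merges, smallest pair first:
merge C(17) and B(67): 84
merge 84 and E(102): 186
merge F(116) and D(123): 239
merge A(128) and 186: 314
merge 239 and 314: 553
The subtree containing D is merged 2 times, so code length = 2.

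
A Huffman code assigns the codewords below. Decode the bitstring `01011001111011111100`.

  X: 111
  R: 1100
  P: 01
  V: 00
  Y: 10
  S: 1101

PPYPXPXR

Read left to right; each codeword is recognised as soon as it completes (prefix code):
  01→P | 01→P | 10→Y | 01→P | 111→X | 01→P | 111→X | 1100→R
Decoded message: PPYPXPXR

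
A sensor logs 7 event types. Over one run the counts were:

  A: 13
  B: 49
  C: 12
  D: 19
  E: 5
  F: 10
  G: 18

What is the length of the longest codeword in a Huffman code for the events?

Merge the two lowest-weight nodes at each step:
E(5) + F(10) → 15
C(12) + A(13) → 25
15 + G(18) → 33
D(19) + 25 → 44
33 + 44 → 77
B(49) + 77 → 126
The rarest symbols sit at the bottom; the longest codeword is 4 bits.

4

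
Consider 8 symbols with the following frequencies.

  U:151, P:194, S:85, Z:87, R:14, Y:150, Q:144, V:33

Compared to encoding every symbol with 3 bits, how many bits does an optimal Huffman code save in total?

166

Fixed-length: 3 bits × 858 symbols = 2574 bits.
Huffman merges:
merge R(14) and V(33): 47
merge 47 and S(85): 132
merge Z(87) and 132: 219
merge Q(144) and Y(150): 294
merge U(151) and P(194): 345
merge 219 and 294: 513
merge 345 and 513: 858
Huffman total = 47 + 132 + 219 + 294 + 345 + 513 + 858 = 2408 bits.
Saving = 2574 − 2408 = 166 bits.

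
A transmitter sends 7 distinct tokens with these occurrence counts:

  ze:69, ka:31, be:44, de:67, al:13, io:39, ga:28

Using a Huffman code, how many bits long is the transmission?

Merge the two smallest weights repeatedly:
merge al(13) and ga(28): 41
merge ka(31) and io(39): 70
merge 41 and be(44): 85
merge de(67) and ze(69): 136
merge 70 and 85: 155
merge 136 and 155: 291
The encoded length is the sum of every internal node's weight: 41 + 70 + 85 + 136 + 155 + 291 = 778 bits.

778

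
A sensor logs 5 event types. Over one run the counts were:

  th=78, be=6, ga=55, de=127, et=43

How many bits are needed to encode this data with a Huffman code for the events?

644

Build the Huffman tree bottom-up:
merge be(6) and et(43): 49
merge 49 and ga(55): 104
merge th(78) and 104: 182
merge de(127) and 182: 309
Total encoded bits = sum of merged weights = 49 + 104 + 182 + 309 = 644.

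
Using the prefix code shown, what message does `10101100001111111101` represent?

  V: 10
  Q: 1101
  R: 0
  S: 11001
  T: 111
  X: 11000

VVXRTTQ

Read left to right; each codeword is recognised as soon as it completes (prefix code):
  10→V | 10→V | 11000→X | 0→R | 111→T | 111→T | 1101→Q
Decoded message: VVXRTTQ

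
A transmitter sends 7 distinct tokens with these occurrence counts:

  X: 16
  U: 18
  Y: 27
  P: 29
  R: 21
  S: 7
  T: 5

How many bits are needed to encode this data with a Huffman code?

Merge the two smallest weights repeatedly:
merge T(5) and S(7): 12
merge 12 and X(16): 28
merge U(18) and R(21): 39
merge Y(27) and 28: 55
merge P(29) and 39: 68
merge 55 and 68: 123
Each symbol's bit-cost is frequency × depth; summing gives 325 bits (equivalently 12 + 28 + 39 + 55 + 68 + 123).

325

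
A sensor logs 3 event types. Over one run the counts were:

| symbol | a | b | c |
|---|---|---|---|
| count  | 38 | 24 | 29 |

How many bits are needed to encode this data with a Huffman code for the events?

Merge the two smallest weights repeatedly:
b(24) + c(29) → 53
a(38) + 53 → 91
Each symbol's bit-cost is frequency × depth; summing gives 144 bits (equivalently 53 + 91).

144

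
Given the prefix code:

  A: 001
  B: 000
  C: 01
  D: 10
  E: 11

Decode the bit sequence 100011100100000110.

DAEABAD

Read left to right; each codeword is recognised as soon as it completes (prefix code):
  10→D | 001→A | 11→E | 001→A | 000→B | 001→A | 10→D
Decoded message: DAEABAD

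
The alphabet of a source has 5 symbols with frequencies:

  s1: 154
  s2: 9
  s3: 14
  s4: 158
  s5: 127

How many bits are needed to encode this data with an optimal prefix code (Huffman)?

939

Greedily combine the two least-frequent nodes:
combine s2(9), s3(14) → 23
combine 23, s5(127) → 150
combine 150, s1(154) → 304
combine s4(158), 304 → 462
Total encoded bits = sum of merged weights = 23 + 150 + 304 + 462 = 939.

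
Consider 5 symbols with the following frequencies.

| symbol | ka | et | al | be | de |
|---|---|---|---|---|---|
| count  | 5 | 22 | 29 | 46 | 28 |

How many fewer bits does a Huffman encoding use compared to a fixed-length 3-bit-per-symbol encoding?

Fixed-length: 3 bits × 130 symbols = 390 bits.
Huffman merges:
ka(5) + et(22) → 27
27 + de(28) → 55
al(29) + be(46) → 75
55 + 75 → 130
Huffman total = 27 + 55 + 75 + 130 = 287 bits.
Saving = 390 − 287 = 103 bits.

103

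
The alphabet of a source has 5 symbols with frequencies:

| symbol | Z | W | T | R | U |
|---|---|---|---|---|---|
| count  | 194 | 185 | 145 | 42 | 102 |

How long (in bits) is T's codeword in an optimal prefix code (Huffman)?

Repeatedly merge the two smallest:
R(42) + U(102) → 144
144 + T(145) → 289
W(185) + Z(194) → 379
289 + 379 → 668
T sits 2 levels below the root, so its codeword is 2 bits.

2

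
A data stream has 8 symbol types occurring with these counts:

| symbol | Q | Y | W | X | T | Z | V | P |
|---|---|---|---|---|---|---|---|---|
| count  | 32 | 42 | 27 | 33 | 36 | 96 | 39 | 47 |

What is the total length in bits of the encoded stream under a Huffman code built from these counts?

1019

Greedily combine the two least-frequent nodes:
combine W(27), Q(32) → 59
combine X(33), T(36) → 69
combine V(39), Y(42) → 81
combine P(47), 59 → 106
combine 69, 81 → 150
combine Z(96), 106 → 202
combine 150, 202 → 352
Each symbol's bit-cost is frequency × depth; summing gives 1019 bits (equivalently 59 + 69 + 81 + 106 + 150 + 202 + 352).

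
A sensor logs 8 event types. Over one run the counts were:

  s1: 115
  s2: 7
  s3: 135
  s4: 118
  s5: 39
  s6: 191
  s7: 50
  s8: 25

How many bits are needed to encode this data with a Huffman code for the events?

Merge the two smallest weights repeatedly:
combine s2(7), s8(25) → 32
combine 32, s5(39) → 71
combine s7(50), 71 → 121
combine s1(115), s4(118) → 233
combine 121, s3(135) → 256
combine s6(191), 233 → 424
combine 256, 424 → 680
Each symbol's bit-cost is frequency × depth; summing gives 1817 bits (equivalently 32 + 71 + 121 + 233 + 256 + 424 + 680).

1817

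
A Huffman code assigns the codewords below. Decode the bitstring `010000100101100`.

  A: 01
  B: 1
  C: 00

ACCBCBABC

Read left to right; each codeword is recognised as soon as it completes (prefix code):
  01→A | 00→C | 00→C | 1→B | 00→C | 1→B | 01→A | 1→B | 00→C
Decoded message: ACCBCBABC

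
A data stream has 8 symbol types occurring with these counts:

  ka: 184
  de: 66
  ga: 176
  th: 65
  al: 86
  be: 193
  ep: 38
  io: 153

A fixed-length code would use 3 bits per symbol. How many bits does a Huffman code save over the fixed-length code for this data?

122

Fixed-length: 3 bits × 961 symbols = 2883 bits.
Huffman merges:
combine ep(38), th(65) → 103
combine de(66), al(86) → 152
combine 103, 152 → 255
combine io(153), ga(176) → 329
combine ka(184), be(193) → 377
combine 255, 329 → 584
combine 377, 584 → 961
Huffman total = 103 + 152 + 255 + 329 + 377 + 584 + 961 = 2761 bits.
Saving = 2883 − 2761 = 122 bits.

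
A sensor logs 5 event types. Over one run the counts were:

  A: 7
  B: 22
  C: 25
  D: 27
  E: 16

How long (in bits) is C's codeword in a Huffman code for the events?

Repeatedly merge the two smallest:
merge A(7) and E(16): 23
merge B(22) and 23: 45
merge C(25) and D(27): 52
merge 45 and 52: 97
The subtree containing C is merged 2 times, so code length = 2.

2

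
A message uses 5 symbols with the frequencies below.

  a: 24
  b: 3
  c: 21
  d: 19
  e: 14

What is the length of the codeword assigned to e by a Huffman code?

Build the tree from the bottom:
merge b(3) and e(14): 17
merge 17 and d(19): 36
merge c(21) and a(24): 45
merge 36 and 45: 81
e's leaf is at depth 3, giving a 3-bit codeword.

3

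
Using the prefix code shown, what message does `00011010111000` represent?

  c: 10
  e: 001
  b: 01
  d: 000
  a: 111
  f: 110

Read left to right; each codeword is recognised as soon as it completes (prefix code):
  000→d | 110→f | 10→c | 111→a | 000→d
Decoded message: dfcad

dfcad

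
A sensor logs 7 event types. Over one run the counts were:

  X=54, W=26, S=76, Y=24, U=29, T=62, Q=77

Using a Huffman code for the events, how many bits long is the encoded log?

941

Merge the two smallest weights repeatedly:
combine Y(24), W(26) → 50
combine U(29), 50 → 79
combine X(54), T(62) → 116
combine S(76), Q(77) → 153
combine 79, 116 → 195
combine 153, 195 → 348
Total encoded bits = sum of merged weights = 50 + 79 + 116 + 153 + 195 + 348 = 941.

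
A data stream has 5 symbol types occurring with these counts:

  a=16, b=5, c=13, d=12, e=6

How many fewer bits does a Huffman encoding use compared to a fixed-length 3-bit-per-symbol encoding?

Fixed-length: 3 bits × 52 symbols = 156 bits.
Huffman merges:
b(5) + e(6) → 11
11 + d(12) → 23
c(13) + a(16) → 29
23 + 29 → 52
Huffman total = 11 + 23 + 29 + 52 = 115 bits.
Saving = 156 − 115 = 41 bits.

41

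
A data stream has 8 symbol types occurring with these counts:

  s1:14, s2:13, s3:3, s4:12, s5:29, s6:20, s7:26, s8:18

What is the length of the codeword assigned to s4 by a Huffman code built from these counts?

Repeatedly merge the two smallest:
combine s3(3), s4(12) → 15
combine s2(13), s1(14) → 27
combine 15, s8(18) → 33
combine s6(20), s7(26) → 46
combine 27, s5(29) → 56
combine 33, 46 → 79
combine 56, 79 → 135
The subtree containing s4 is merged 4 times, so code length = 4.

4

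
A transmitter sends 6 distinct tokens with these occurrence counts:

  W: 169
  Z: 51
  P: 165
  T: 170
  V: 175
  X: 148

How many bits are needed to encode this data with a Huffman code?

Greedily combine the two least-frequent nodes:
merge Z(51) and X(148): 199
merge P(165) and W(169): 334
merge T(170) and V(175): 345
merge 199 and 334: 533
merge 345 and 533: 878
Total encoded bits = sum of merged weights = 199 + 334 + 345 + 533 + 878 = 2289.

2289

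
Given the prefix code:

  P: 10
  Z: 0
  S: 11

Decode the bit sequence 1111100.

SSPZ

Read left to right; each codeword is recognised as soon as it completes (prefix code):
  11→S | 11→S | 10→P | 0→Z
Decoded message: SSPZ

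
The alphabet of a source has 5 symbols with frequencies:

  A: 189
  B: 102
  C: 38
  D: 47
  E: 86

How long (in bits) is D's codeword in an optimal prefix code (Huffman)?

Repeatedly merge the two smallest:
C(38) + D(47) → 85
85 + E(86) → 171
B(102) + 171 → 273
A(189) + 273 → 462
D sits 4 levels below the root, so its codeword is 4 bits.

4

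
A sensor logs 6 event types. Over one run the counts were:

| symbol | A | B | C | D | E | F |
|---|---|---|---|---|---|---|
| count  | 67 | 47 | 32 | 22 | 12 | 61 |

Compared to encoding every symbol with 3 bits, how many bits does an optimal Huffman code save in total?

Fixed-length: 3 bits × 241 symbols = 723 bits.
Huffman merges:
E(12) + D(22) → 34
C(32) + 34 → 66
B(47) + F(61) → 108
66 + A(67) → 133
108 + 133 → 241
Huffman total = 34 + 66 + 108 + 133 + 241 = 582 bits.
Saving = 723 − 582 = 141 bits.

141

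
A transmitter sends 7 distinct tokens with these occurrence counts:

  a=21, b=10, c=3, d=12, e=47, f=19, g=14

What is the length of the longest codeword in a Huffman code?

Merge the two lowest-weight nodes at each step:
merge c(3) and b(10): 13
merge d(12) and 13: 25
merge g(14) and f(19): 33
merge a(21) and 25: 46
merge 33 and 46: 79
merge e(47) and 79: 126
The rarest symbols sit at the bottom; the longest codeword is 5 bits.

5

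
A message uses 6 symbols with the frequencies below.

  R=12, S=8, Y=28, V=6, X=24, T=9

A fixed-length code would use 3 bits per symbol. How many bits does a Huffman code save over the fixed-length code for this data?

Fixed-length: 3 bits × 87 symbols = 261 bits.
Huffman merges:
combine V(6), S(8) → 14
combine T(9), R(12) → 21
combine 14, 21 → 35
combine X(24), Y(28) → 52
combine 35, 52 → 87
Huffman total = 14 + 21 + 35 + 52 + 87 = 209 bits.
Saving = 261 − 209 = 52 bits.

52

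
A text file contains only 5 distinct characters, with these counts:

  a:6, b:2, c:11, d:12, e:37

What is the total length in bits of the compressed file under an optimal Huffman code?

Greedily combine the two least-frequent nodes:
combine b(2), a(6) → 8
combine 8, c(11) → 19
combine d(12), 19 → 31
combine 31, e(37) → 68
Total encoded bits = sum of merged weights = 8 + 19 + 31 + 68 = 126.

126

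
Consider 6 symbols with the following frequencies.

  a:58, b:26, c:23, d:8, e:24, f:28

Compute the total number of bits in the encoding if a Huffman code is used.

415

Merge the two smallest weights repeatedly:
combine d(8), c(23) → 31
combine e(24), b(26) → 50
combine f(28), 31 → 59
combine 50, a(58) → 108
combine 59, 108 → 167
Total encoded bits = sum of merged weights = 31 + 50 + 59 + 108 + 167 = 415.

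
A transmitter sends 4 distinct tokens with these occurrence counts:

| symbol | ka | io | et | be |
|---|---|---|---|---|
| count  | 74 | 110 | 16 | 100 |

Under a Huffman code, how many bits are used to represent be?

2

Huffman merges, smallest pair first:
combine et(16), ka(74) → 90
combine 90, be(100) → 190
combine io(110), 190 → 300
The subtree containing be is merged 2 times, so code length = 2.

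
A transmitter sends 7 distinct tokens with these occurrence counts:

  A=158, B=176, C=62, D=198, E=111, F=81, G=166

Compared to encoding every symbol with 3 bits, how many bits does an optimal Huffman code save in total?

231

Fixed-length: 3 bits × 952 symbols = 2856 bits.
Huffman merges:
combine C(62), F(81) → 143
combine E(111), 143 → 254
combine A(158), G(166) → 324
combine B(176), D(198) → 374
combine 254, 324 → 578
combine 374, 578 → 952
Huffman total = 143 + 254 + 324 + 374 + 578 + 952 = 2625 bits.
Saving = 2856 − 2625 = 231 bits.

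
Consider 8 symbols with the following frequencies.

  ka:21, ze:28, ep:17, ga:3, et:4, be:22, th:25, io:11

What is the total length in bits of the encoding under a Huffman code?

Build the Huffman tree bottom-up:
ga(3) + et(4) → 7
7 + io(11) → 18
ep(17) + 18 → 35
ka(21) + be(22) → 43
th(25) + ze(28) → 53
35 + 43 → 78
53 + 78 → 131
Total encoded bits = sum of merged weights = 7 + 18 + 35 + 43 + 53 + 78 + 131 = 365.

365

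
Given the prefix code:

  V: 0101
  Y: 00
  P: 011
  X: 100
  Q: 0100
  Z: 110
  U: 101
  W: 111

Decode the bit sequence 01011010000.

Read left to right; each codeword is recognised as soon as it completes (prefix code):
  0101→V | 101→U | 00→Y | 00→Y
Decoded message: VUYY

VUYY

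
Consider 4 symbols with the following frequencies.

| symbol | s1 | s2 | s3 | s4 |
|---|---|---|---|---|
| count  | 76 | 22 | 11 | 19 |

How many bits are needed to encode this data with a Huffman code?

Greedily combine the two least-frequent nodes:
s3(11) + s4(19) → 30
s2(22) + 30 → 52
52 + s1(76) → 128
The encoded length is the sum of every internal node's weight: 30 + 52 + 128 = 210 bits.

210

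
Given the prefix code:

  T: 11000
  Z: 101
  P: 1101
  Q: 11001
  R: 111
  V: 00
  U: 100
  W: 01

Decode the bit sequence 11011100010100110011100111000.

PTZVQQT

Read left to right; each codeword is recognised as soon as it completes (prefix code):
  1101→P | 11000→T | 101→Z | 00→V | 11001→Q | 11001→Q | 11000→T
Decoded message: PTZVQQT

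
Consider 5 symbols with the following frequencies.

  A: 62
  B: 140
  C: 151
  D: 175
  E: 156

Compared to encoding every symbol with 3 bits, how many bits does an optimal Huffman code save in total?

Fixed-length: 3 bits × 684 symbols = 2052 bits.
Huffman merges:
combine A(62), B(140) → 202
combine C(151), E(156) → 307
combine D(175), 202 → 377
combine 307, 377 → 684
Huffman total = 202 + 307 + 377 + 684 = 1570 bits.
Saving = 2052 − 1570 = 482 bits.

482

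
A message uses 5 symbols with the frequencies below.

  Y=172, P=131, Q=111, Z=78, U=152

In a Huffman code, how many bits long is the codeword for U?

2

Build the tree from the bottom:
combine Z(78), Q(111) → 189
combine P(131), U(152) → 283
combine Y(172), 189 → 361
combine 283, 361 → 644
U sits 2 levels below the root, so its codeword is 2 bits.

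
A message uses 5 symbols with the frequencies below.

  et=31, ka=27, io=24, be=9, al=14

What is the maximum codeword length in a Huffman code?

3

Merge the two lowest-weight nodes at each step:
merge be(9) and al(14): 23
merge 23 and io(24): 47
merge ka(27) and et(31): 58
merge 47 and 58: 105
Maximum depth reached is 3.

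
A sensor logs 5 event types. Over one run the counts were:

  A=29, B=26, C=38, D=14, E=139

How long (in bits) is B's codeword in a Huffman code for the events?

Huffman merges, smallest pair first:
D(14) + B(26) → 40
A(29) + C(38) → 67
40 + 67 → 107
107 + E(139) → 246
B's leaf is at depth 3, giving a 3-bit codeword.

3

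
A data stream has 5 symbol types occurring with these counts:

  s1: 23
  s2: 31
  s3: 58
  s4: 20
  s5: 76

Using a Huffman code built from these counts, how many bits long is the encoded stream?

457

Greedily combine the two least-frequent nodes:
combine s4(20), s1(23) → 43
combine s2(31), 43 → 74
combine s3(58), 74 → 132
combine s5(76), 132 → 208
The encoded length is the sum of every internal node's weight: 43 + 74 + 132 + 208 = 457 bits.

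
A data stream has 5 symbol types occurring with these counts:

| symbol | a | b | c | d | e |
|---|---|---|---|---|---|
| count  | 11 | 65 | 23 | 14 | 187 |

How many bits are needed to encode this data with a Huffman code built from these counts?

486

Merge the two smallest weights repeatedly:
combine a(11), d(14) → 25
combine c(23), 25 → 48
combine 48, b(65) → 113
combine 113, e(187) → 300
The encoded length is the sum of every internal node's weight: 25 + 48 + 113 + 300 = 486 bits.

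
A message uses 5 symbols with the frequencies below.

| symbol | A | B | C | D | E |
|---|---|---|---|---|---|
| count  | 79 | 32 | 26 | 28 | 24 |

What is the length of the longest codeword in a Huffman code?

3

Merge the two lowest-weight nodes at each step:
merge E(24) and C(26): 50
merge D(28) and B(32): 60
merge 50 and 60: 110
merge A(79) and 110: 189
Maximum depth reached is 3.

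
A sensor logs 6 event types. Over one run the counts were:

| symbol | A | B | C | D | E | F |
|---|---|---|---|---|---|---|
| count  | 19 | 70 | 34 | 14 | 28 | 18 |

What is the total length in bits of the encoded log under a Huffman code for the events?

Merge the two smallest weights repeatedly:
merge D(14) and F(18): 32
merge A(19) and E(28): 47
merge 32 and C(34): 66
merge 47 and 66: 113
merge B(70) and 113: 183
Total encoded bits = sum of merged weights = 32 + 47 + 66 + 113 + 183 = 441.

441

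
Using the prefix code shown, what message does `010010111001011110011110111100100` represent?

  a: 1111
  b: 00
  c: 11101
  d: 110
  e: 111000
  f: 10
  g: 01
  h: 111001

gbfhghchb

Read left to right; each codeword is recognised as soon as it completes (prefix code):
  01→g | 00→b | 10→f | 111001→h | 01→g | 111001→h | 11101→c | 111001→h | 00→b
Decoded message: gbfhghchb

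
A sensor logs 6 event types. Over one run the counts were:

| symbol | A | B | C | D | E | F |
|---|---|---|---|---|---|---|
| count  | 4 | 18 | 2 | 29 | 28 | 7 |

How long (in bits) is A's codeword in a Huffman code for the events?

Build the tree from the bottom:
combine C(2), A(4) → 6
combine 6, F(7) → 13
combine 13, B(18) → 31
combine E(28), D(29) → 57
combine 31, 57 → 88
The subtree containing A is merged 4 times, so code length = 4.

4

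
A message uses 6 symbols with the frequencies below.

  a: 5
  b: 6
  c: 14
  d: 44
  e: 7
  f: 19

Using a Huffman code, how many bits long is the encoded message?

207

Merge the two smallest weights repeatedly:
combine a(5), b(6) → 11
combine e(7), 11 → 18
combine c(14), 18 → 32
combine f(19), 32 → 51
combine d(44), 51 → 95
Each symbol's bit-cost is frequency × depth; summing gives 207 bits (equivalently 11 + 18 + 32 + 51 + 95).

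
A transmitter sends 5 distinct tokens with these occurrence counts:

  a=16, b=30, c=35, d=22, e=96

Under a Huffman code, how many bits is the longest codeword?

Merge the two lowest-weight nodes at each step:
combine a(16), d(22) → 38
combine b(30), c(35) → 65
combine 38, 65 → 103
combine e(96), 103 → 199
Maximum depth reached is 3.

3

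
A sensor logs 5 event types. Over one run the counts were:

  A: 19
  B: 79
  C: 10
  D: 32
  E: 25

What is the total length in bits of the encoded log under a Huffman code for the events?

334

Merge the two smallest weights repeatedly:
combine C(10), A(19) → 29
combine E(25), 29 → 54
combine D(32), 54 → 86
combine B(79), 86 → 165
Total encoded bits = sum of merged weights = 29 + 54 + 86 + 165 = 334.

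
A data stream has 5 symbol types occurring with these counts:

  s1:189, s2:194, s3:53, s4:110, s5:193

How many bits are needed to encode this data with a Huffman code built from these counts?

1641

Greedily combine the two least-frequent nodes:
merge s3(53) and s4(110): 163
merge 163 and s1(189): 352
merge s5(193) and s2(194): 387
merge 352 and 387: 739
The encoded length is the sum of every internal node's weight: 163 + 352 + 387 + 739 = 1641 bits.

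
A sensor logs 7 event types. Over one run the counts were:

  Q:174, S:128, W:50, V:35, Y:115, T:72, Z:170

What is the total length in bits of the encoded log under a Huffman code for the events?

1973

Greedily combine the two least-frequent nodes:
merge V(35) and W(50): 85
merge T(72) and 85: 157
merge Y(115) and S(128): 243
merge 157 and Z(170): 327
merge Q(174) and 243: 417
merge 327 and 417: 744
Each symbol's bit-cost is frequency × depth; summing gives 1973 bits (equivalently 85 + 157 + 243 + 327 + 417 + 744).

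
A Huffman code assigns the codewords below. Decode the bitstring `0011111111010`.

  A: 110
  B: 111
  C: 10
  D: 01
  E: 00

EBBAC

Read left to right; each codeword is recognised as soon as it completes (prefix code):
  00→E | 111→B | 111→B | 110→A | 10→C
Decoded message: EBBAC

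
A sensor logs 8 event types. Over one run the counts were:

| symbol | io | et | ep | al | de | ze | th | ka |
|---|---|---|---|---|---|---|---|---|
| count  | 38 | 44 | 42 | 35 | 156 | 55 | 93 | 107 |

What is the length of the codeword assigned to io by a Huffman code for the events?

Build the tree from the bottom:
combine al(35), io(38) → 73
combine ep(42), et(44) → 86
combine ze(55), 73 → 128
combine 86, th(93) → 179
combine ka(107), 128 → 235
combine de(156), 179 → 335
combine 235, 335 → 570
io sits 4 levels below the root, so its codeword is 4 bits.

4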